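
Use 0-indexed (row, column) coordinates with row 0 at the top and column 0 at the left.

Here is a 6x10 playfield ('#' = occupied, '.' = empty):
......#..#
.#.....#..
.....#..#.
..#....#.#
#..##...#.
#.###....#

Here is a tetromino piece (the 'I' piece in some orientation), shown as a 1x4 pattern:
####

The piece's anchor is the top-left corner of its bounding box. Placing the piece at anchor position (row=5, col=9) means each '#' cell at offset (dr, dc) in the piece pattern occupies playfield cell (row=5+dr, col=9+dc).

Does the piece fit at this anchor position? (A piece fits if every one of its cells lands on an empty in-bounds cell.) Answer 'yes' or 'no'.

Answer: no

Derivation:
Check each piece cell at anchor (5, 9):
  offset (0,0) -> (5,9): occupied ('#') -> FAIL
  offset (0,1) -> (5,10): out of bounds -> FAIL
  offset (0,2) -> (5,11): out of bounds -> FAIL
  offset (0,3) -> (5,12): out of bounds -> FAIL
All cells valid: no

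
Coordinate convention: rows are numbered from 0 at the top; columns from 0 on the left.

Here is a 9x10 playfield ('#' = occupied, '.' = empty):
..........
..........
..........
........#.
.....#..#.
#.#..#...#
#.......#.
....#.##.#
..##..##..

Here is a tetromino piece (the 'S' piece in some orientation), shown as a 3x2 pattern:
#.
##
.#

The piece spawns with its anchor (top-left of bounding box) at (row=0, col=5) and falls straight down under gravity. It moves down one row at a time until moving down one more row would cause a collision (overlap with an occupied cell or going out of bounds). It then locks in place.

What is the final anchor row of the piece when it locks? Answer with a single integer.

Answer: 2

Derivation:
Spawn at (row=0, col=5). Try each row:
  row 0: fits
  row 1: fits
  row 2: fits
  row 3: blocked -> lock at row 2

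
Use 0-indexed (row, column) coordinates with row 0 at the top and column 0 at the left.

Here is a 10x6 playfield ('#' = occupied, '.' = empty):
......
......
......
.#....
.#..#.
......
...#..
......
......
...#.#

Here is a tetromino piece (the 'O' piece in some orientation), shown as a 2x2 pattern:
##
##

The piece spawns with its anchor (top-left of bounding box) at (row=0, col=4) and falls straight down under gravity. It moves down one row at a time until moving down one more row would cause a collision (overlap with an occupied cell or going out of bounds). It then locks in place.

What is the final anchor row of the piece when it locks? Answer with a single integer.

Spawn at (row=0, col=4). Try each row:
  row 0: fits
  row 1: fits
  row 2: fits
  row 3: blocked -> lock at row 2

Answer: 2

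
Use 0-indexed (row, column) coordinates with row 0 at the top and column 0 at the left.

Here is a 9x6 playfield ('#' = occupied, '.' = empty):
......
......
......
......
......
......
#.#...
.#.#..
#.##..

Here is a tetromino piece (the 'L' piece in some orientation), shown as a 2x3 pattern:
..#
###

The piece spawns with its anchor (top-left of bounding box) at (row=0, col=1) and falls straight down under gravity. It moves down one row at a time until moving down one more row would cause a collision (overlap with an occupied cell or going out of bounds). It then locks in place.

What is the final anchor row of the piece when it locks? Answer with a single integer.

Spawn at (row=0, col=1). Try each row:
  row 0: fits
  row 1: fits
  row 2: fits
  row 3: fits
  row 4: fits
  row 5: blocked -> lock at row 4

Answer: 4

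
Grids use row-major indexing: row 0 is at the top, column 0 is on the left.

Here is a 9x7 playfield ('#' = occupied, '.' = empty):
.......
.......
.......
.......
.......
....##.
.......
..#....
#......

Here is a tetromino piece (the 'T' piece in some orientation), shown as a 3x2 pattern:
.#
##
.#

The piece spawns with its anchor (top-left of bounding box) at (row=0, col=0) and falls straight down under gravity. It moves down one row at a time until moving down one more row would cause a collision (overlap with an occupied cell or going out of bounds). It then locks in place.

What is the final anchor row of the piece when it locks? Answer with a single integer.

Answer: 6

Derivation:
Spawn at (row=0, col=0). Try each row:
  row 0: fits
  row 1: fits
  row 2: fits
  row 3: fits
  row 4: fits
  row 5: fits
  row 6: fits
  row 7: blocked -> lock at row 6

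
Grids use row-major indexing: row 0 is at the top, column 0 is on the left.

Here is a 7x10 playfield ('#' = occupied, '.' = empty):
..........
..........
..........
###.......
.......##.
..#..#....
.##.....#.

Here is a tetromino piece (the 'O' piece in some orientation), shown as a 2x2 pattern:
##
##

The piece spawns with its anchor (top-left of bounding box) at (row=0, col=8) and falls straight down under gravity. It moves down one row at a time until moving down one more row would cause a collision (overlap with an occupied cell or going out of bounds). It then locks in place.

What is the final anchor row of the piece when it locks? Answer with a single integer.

Answer: 2

Derivation:
Spawn at (row=0, col=8). Try each row:
  row 0: fits
  row 1: fits
  row 2: fits
  row 3: blocked -> lock at row 2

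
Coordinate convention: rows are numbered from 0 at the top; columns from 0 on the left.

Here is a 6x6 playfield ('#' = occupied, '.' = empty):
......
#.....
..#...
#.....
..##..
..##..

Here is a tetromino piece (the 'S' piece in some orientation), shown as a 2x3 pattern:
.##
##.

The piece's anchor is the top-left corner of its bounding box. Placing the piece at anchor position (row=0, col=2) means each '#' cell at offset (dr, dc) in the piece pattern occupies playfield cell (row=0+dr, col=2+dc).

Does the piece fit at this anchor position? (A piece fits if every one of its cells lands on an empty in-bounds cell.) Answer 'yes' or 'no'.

Answer: yes

Derivation:
Check each piece cell at anchor (0, 2):
  offset (0,1) -> (0,3): empty -> OK
  offset (0,2) -> (0,4): empty -> OK
  offset (1,0) -> (1,2): empty -> OK
  offset (1,1) -> (1,3): empty -> OK
All cells valid: yes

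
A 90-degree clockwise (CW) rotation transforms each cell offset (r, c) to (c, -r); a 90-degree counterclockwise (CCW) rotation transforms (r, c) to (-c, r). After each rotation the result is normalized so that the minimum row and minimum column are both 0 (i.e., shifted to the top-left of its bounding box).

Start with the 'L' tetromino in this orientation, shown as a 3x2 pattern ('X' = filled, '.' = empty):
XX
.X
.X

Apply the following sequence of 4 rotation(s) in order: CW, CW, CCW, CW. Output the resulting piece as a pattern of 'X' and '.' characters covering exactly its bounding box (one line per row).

Answer: X.
X.
XX

Derivation:
Start:
XX
.X
.X
After rotation 1 (CW):
..X
XXX
After rotation 2 (CW):
X.
X.
XX
After rotation 3 (CCW):
..X
XXX
After rotation 4 (CW):
X.
X.
XX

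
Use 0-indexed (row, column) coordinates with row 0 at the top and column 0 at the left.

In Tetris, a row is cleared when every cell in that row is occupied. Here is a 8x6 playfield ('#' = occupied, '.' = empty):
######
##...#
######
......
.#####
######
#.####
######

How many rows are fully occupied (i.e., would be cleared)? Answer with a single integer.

Answer: 4

Derivation:
Check each row:
  row 0: 0 empty cells -> FULL (clear)
  row 1: 3 empty cells -> not full
  row 2: 0 empty cells -> FULL (clear)
  row 3: 6 empty cells -> not full
  row 4: 1 empty cell -> not full
  row 5: 0 empty cells -> FULL (clear)
  row 6: 1 empty cell -> not full
  row 7: 0 empty cells -> FULL (clear)
Total rows cleared: 4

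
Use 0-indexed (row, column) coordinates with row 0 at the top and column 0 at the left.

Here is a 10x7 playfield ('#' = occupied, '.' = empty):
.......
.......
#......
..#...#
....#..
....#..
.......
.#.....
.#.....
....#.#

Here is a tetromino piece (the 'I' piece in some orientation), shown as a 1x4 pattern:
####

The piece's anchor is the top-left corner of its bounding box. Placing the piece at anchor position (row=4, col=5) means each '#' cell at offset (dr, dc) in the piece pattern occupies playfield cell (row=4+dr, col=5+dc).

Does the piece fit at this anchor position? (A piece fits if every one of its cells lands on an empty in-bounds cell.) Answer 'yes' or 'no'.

Check each piece cell at anchor (4, 5):
  offset (0,0) -> (4,5): empty -> OK
  offset (0,1) -> (4,6): empty -> OK
  offset (0,2) -> (4,7): out of bounds -> FAIL
  offset (0,3) -> (4,8): out of bounds -> FAIL
All cells valid: no

Answer: no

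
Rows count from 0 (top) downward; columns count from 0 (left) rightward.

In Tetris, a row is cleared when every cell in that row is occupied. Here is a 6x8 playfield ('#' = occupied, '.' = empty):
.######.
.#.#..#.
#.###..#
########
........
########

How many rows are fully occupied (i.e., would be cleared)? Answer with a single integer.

Check each row:
  row 0: 2 empty cells -> not full
  row 1: 5 empty cells -> not full
  row 2: 3 empty cells -> not full
  row 3: 0 empty cells -> FULL (clear)
  row 4: 8 empty cells -> not full
  row 5: 0 empty cells -> FULL (clear)
Total rows cleared: 2

Answer: 2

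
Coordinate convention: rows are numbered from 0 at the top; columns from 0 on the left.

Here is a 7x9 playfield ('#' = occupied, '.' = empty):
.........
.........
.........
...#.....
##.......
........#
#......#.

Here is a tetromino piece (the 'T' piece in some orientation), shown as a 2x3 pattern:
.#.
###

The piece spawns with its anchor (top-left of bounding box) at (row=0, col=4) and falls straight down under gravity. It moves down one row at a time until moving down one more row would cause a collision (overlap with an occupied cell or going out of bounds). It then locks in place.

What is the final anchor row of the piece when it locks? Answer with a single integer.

Answer: 5

Derivation:
Spawn at (row=0, col=4). Try each row:
  row 0: fits
  row 1: fits
  row 2: fits
  row 3: fits
  row 4: fits
  row 5: fits
  row 6: blocked -> lock at row 5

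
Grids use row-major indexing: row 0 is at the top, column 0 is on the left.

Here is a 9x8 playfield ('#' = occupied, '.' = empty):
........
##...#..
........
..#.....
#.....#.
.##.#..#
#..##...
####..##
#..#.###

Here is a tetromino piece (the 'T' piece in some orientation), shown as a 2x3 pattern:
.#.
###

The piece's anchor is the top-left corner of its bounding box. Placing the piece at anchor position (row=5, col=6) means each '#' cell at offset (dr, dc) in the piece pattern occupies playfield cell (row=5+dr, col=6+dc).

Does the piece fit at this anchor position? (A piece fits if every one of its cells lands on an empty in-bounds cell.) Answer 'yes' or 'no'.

Check each piece cell at anchor (5, 6):
  offset (0,1) -> (5,7): occupied ('#') -> FAIL
  offset (1,0) -> (6,6): empty -> OK
  offset (1,1) -> (6,7): empty -> OK
  offset (1,2) -> (6,8): out of bounds -> FAIL
All cells valid: no

Answer: no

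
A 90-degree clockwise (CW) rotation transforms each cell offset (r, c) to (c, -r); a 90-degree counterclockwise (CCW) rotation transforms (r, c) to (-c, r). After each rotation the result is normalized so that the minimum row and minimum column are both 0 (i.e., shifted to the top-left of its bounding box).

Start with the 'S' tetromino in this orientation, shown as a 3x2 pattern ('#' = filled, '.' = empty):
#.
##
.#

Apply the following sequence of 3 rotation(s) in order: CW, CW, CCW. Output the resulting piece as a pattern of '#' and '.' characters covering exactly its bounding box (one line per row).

Answer: .##
##.

Derivation:
Start:
#.
##
.#
After rotation 1 (CW):
.##
##.
After rotation 2 (CW):
#.
##
.#
After rotation 3 (CCW):
.##
##.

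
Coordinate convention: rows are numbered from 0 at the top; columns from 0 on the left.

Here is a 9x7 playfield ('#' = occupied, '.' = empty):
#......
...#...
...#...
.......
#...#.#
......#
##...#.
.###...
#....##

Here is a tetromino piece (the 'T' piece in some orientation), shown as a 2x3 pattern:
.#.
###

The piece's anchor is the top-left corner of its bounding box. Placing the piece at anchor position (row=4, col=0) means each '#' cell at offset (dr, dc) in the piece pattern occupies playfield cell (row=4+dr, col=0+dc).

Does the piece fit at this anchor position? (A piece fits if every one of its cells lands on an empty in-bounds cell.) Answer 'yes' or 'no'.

Check each piece cell at anchor (4, 0):
  offset (0,1) -> (4,1): empty -> OK
  offset (1,0) -> (5,0): empty -> OK
  offset (1,1) -> (5,1): empty -> OK
  offset (1,2) -> (5,2): empty -> OK
All cells valid: yes

Answer: yes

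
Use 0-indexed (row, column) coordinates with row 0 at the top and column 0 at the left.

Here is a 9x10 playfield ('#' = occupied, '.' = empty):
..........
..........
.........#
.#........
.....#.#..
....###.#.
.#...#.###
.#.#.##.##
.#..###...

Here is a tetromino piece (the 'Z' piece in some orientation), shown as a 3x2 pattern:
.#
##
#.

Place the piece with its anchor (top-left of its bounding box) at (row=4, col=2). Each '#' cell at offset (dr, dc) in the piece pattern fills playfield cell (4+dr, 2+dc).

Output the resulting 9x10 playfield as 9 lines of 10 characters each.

Answer: ..........
..........
.........#
.#........
...#.#.#..
..#####.#.
.##..#.###
.#.#.##.##
.#..###...

Derivation:
Fill (4+0,2+1) = (4,3)
Fill (4+1,2+0) = (5,2)
Fill (4+1,2+1) = (5,3)
Fill (4+2,2+0) = (6,2)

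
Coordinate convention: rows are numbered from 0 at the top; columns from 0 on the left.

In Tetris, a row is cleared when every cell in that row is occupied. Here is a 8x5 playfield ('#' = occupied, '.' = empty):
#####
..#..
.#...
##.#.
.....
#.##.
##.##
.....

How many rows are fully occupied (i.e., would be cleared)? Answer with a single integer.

Answer: 1

Derivation:
Check each row:
  row 0: 0 empty cells -> FULL (clear)
  row 1: 4 empty cells -> not full
  row 2: 4 empty cells -> not full
  row 3: 2 empty cells -> not full
  row 4: 5 empty cells -> not full
  row 5: 2 empty cells -> not full
  row 6: 1 empty cell -> not full
  row 7: 5 empty cells -> not full
Total rows cleared: 1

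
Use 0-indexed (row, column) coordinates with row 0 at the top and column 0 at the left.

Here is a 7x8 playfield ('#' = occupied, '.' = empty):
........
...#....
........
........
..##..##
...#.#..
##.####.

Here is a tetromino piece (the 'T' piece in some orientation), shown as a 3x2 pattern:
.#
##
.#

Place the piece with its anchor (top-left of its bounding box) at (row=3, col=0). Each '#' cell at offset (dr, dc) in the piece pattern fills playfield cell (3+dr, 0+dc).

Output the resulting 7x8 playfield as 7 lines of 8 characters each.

Fill (3+0,0+1) = (3,1)
Fill (3+1,0+0) = (4,0)
Fill (3+1,0+1) = (4,1)
Fill (3+2,0+1) = (5,1)

Answer: ........
...#....
........
.#......
####..##
.#.#.#..
##.####.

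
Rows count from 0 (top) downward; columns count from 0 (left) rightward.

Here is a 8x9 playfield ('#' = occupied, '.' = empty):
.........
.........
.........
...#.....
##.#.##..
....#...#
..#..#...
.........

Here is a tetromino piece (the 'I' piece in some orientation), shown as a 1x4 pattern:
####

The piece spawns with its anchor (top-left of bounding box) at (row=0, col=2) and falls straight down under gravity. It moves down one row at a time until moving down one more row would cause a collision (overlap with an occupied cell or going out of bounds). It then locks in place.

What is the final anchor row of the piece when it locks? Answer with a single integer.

Answer: 2

Derivation:
Spawn at (row=0, col=2). Try each row:
  row 0: fits
  row 1: fits
  row 2: fits
  row 3: blocked -> lock at row 2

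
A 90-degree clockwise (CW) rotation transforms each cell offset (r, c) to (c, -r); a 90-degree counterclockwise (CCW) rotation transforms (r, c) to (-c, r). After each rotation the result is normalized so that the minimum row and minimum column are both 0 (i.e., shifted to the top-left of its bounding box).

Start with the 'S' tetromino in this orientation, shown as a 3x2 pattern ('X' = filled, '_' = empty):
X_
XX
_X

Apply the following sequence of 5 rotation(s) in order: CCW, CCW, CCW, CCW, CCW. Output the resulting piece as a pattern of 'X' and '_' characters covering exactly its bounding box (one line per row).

Answer: _XX
XX_

Derivation:
Start:
X_
XX
_X
After rotation 1 (CCW):
_XX
XX_
After rotation 2 (CCW):
X_
XX
_X
After rotation 3 (CCW):
_XX
XX_
After rotation 4 (CCW):
X_
XX
_X
After rotation 5 (CCW):
_XX
XX_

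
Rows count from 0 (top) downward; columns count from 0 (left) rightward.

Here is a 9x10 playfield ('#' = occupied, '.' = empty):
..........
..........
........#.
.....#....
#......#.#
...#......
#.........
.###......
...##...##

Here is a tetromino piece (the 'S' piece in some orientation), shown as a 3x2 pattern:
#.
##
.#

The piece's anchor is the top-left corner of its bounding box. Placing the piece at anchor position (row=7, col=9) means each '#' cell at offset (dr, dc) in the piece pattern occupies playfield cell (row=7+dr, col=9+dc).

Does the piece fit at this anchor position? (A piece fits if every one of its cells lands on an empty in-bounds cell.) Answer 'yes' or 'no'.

Check each piece cell at anchor (7, 9):
  offset (0,0) -> (7,9): empty -> OK
  offset (1,0) -> (8,9): occupied ('#') -> FAIL
  offset (1,1) -> (8,10): out of bounds -> FAIL
  offset (2,1) -> (9,10): out of bounds -> FAIL
All cells valid: no

Answer: no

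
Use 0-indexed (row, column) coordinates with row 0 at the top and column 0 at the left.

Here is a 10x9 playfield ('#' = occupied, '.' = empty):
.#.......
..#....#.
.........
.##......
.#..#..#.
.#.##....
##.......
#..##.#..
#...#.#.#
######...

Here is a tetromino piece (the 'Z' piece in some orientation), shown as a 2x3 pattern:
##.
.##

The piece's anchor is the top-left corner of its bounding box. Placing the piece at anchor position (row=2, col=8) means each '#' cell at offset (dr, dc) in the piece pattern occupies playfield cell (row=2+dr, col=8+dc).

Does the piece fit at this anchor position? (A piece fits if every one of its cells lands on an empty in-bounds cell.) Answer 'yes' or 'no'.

Check each piece cell at anchor (2, 8):
  offset (0,0) -> (2,8): empty -> OK
  offset (0,1) -> (2,9): out of bounds -> FAIL
  offset (1,1) -> (3,9): out of bounds -> FAIL
  offset (1,2) -> (3,10): out of bounds -> FAIL
All cells valid: no

Answer: no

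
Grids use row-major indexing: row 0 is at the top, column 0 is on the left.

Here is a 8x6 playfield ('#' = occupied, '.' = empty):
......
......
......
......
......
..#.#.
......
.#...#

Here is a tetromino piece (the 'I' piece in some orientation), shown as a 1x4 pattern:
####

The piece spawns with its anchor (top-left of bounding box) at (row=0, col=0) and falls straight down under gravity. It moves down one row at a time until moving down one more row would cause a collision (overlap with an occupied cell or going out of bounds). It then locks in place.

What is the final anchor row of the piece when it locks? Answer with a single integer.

Spawn at (row=0, col=0). Try each row:
  row 0: fits
  row 1: fits
  row 2: fits
  row 3: fits
  row 4: fits
  row 5: blocked -> lock at row 4

Answer: 4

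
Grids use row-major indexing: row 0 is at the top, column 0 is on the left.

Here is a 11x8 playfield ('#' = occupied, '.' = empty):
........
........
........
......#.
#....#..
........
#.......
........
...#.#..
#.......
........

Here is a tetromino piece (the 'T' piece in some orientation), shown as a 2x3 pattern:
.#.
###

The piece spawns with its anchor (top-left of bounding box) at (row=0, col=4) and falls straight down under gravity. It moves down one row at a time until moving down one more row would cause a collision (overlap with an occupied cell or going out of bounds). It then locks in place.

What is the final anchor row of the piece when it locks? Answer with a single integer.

Answer: 1

Derivation:
Spawn at (row=0, col=4). Try each row:
  row 0: fits
  row 1: fits
  row 2: blocked -> lock at row 1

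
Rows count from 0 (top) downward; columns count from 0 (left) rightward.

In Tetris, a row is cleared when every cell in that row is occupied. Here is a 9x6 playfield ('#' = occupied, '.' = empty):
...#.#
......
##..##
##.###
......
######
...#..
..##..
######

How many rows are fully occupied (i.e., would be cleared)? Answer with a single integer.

Answer: 2

Derivation:
Check each row:
  row 0: 4 empty cells -> not full
  row 1: 6 empty cells -> not full
  row 2: 2 empty cells -> not full
  row 3: 1 empty cell -> not full
  row 4: 6 empty cells -> not full
  row 5: 0 empty cells -> FULL (clear)
  row 6: 5 empty cells -> not full
  row 7: 4 empty cells -> not full
  row 8: 0 empty cells -> FULL (clear)
Total rows cleared: 2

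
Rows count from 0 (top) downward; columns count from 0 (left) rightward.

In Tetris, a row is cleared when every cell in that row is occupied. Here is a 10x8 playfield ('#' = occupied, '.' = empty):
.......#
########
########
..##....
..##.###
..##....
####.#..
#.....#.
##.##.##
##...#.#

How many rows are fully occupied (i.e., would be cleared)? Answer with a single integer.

Check each row:
  row 0: 7 empty cells -> not full
  row 1: 0 empty cells -> FULL (clear)
  row 2: 0 empty cells -> FULL (clear)
  row 3: 6 empty cells -> not full
  row 4: 3 empty cells -> not full
  row 5: 6 empty cells -> not full
  row 6: 3 empty cells -> not full
  row 7: 6 empty cells -> not full
  row 8: 2 empty cells -> not full
  row 9: 4 empty cells -> not full
Total rows cleared: 2

Answer: 2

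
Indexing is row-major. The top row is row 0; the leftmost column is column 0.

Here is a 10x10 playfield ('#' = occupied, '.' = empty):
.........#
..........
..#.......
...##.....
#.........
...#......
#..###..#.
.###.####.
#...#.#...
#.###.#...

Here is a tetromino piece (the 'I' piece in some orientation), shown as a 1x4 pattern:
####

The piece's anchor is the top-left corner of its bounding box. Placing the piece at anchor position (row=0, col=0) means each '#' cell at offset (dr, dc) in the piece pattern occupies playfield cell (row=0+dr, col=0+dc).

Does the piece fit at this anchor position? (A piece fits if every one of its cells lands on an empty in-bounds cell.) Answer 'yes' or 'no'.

Answer: yes

Derivation:
Check each piece cell at anchor (0, 0):
  offset (0,0) -> (0,0): empty -> OK
  offset (0,1) -> (0,1): empty -> OK
  offset (0,2) -> (0,2): empty -> OK
  offset (0,3) -> (0,3): empty -> OK
All cells valid: yes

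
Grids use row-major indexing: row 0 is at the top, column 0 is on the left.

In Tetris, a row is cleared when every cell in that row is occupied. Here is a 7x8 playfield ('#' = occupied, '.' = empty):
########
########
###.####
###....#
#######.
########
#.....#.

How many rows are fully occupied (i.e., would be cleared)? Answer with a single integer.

Check each row:
  row 0: 0 empty cells -> FULL (clear)
  row 1: 0 empty cells -> FULL (clear)
  row 2: 1 empty cell -> not full
  row 3: 4 empty cells -> not full
  row 4: 1 empty cell -> not full
  row 5: 0 empty cells -> FULL (clear)
  row 6: 6 empty cells -> not full
Total rows cleared: 3

Answer: 3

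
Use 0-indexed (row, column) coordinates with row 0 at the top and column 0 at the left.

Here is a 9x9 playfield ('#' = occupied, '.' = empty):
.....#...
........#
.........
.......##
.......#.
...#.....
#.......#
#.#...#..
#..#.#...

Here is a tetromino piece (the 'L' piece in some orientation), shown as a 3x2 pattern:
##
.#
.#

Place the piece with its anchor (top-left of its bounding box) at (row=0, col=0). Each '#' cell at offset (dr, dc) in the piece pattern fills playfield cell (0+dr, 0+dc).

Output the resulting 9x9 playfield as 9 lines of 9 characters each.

Fill (0+0,0+0) = (0,0)
Fill (0+0,0+1) = (0,1)
Fill (0+1,0+1) = (1,1)
Fill (0+2,0+1) = (2,1)

Answer: ##...#...
.#......#
.#.......
.......##
.......#.
...#.....
#.......#
#.#...#..
#..#.#...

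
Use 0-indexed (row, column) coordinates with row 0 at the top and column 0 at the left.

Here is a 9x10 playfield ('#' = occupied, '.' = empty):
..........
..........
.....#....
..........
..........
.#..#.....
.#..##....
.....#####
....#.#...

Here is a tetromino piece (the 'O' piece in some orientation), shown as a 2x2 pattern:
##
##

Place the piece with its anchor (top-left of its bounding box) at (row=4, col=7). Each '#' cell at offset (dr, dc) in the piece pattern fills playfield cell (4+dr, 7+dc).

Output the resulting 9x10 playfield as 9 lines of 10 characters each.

Fill (4+0,7+0) = (4,7)
Fill (4+0,7+1) = (4,8)
Fill (4+1,7+0) = (5,7)
Fill (4+1,7+1) = (5,8)

Answer: ..........
..........
.....#....
..........
.......##.
.#..#..##.
.#..##....
.....#####
....#.#...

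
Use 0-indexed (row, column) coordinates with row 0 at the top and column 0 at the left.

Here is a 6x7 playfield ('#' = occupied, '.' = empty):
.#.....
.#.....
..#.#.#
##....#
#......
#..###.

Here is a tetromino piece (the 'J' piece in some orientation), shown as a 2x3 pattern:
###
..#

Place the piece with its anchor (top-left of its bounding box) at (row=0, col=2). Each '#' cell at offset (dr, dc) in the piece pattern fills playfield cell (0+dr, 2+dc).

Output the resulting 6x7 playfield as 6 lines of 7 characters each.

Answer: .####..
.#..#..
..#.#.#
##....#
#......
#..###.

Derivation:
Fill (0+0,2+0) = (0,2)
Fill (0+0,2+1) = (0,3)
Fill (0+0,2+2) = (0,4)
Fill (0+1,2+2) = (1,4)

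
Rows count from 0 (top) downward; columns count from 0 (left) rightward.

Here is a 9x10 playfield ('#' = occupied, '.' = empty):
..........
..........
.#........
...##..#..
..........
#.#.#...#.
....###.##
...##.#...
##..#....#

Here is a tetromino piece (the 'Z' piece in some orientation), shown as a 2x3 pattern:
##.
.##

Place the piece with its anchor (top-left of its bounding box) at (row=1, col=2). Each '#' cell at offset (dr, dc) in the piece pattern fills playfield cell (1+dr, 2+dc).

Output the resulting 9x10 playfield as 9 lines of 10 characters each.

Answer: ..........
..##......
.#.##.....
...##..#..
..........
#.#.#...#.
....###.##
...##.#...
##..#....#

Derivation:
Fill (1+0,2+0) = (1,2)
Fill (1+0,2+1) = (1,3)
Fill (1+1,2+1) = (2,3)
Fill (1+1,2+2) = (2,4)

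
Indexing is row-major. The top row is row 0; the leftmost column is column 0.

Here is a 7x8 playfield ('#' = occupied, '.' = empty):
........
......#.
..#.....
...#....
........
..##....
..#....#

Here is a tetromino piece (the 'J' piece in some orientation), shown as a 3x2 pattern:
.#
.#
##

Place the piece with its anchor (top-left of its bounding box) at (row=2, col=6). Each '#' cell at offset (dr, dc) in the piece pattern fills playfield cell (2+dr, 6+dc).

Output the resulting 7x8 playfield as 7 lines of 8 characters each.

Answer: ........
......#.
..#....#
...#...#
......##
..##....
..#....#

Derivation:
Fill (2+0,6+1) = (2,7)
Fill (2+1,6+1) = (3,7)
Fill (2+2,6+0) = (4,6)
Fill (2+2,6+1) = (4,7)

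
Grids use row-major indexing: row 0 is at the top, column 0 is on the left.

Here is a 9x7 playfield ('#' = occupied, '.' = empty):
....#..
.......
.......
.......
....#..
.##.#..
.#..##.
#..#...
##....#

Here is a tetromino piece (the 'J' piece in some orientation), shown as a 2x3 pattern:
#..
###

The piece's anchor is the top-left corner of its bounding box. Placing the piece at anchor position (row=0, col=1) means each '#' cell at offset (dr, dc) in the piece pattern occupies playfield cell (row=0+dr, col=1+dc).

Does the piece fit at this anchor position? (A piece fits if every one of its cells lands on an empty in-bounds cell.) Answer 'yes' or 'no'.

Answer: yes

Derivation:
Check each piece cell at anchor (0, 1):
  offset (0,0) -> (0,1): empty -> OK
  offset (1,0) -> (1,1): empty -> OK
  offset (1,1) -> (1,2): empty -> OK
  offset (1,2) -> (1,3): empty -> OK
All cells valid: yes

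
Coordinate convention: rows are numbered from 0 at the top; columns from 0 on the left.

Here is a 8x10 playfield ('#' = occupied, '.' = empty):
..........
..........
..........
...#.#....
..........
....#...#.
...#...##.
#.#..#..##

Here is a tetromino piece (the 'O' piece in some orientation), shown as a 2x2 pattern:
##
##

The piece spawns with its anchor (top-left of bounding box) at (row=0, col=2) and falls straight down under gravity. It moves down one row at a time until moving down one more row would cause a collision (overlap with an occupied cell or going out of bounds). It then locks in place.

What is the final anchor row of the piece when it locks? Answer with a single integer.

Answer: 1

Derivation:
Spawn at (row=0, col=2). Try each row:
  row 0: fits
  row 1: fits
  row 2: blocked -> lock at row 1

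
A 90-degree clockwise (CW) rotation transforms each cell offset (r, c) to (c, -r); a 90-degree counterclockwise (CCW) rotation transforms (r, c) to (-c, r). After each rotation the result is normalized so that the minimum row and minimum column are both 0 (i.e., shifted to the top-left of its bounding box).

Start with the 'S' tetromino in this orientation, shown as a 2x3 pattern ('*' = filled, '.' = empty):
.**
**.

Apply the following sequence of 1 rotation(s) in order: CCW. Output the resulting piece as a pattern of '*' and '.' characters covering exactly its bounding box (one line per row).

Answer: *.
**
.*

Derivation:
Start:
.**
**.
After rotation 1 (CCW):
*.
**
.*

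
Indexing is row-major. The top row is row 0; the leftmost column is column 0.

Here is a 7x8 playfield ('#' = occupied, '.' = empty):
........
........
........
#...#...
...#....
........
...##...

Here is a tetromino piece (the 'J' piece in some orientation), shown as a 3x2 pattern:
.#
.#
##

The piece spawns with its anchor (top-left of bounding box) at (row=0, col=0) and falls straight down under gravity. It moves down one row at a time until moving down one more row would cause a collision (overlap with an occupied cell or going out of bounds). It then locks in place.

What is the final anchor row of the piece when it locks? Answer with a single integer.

Spawn at (row=0, col=0). Try each row:
  row 0: fits
  row 1: blocked -> lock at row 0

Answer: 0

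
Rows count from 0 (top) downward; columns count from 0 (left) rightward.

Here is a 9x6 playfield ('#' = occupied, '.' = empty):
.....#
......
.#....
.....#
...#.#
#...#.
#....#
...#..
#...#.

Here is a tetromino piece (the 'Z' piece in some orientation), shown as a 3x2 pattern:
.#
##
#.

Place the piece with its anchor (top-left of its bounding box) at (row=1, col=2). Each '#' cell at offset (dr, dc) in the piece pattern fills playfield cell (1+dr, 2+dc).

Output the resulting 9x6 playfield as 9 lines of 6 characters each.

Fill (1+0,2+1) = (1,3)
Fill (1+1,2+0) = (2,2)
Fill (1+1,2+1) = (2,3)
Fill (1+2,2+0) = (3,2)

Answer: .....#
...#..
.###..
..#..#
...#.#
#...#.
#....#
...#..
#...#.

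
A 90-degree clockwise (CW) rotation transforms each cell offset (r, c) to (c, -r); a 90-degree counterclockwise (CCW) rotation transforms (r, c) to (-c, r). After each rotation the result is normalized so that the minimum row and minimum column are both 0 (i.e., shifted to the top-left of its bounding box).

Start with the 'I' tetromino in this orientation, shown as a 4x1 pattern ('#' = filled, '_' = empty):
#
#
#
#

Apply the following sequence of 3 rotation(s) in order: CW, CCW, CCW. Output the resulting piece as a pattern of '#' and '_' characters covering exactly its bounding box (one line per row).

Start:
#
#
#
#
After rotation 1 (CW):
####
After rotation 2 (CCW):
#
#
#
#
After rotation 3 (CCW):
####

Answer: ####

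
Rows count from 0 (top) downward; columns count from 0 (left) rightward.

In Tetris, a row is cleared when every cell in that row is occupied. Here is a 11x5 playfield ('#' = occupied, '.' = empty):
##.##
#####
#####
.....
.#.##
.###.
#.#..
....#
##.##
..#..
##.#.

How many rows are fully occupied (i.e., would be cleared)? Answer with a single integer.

Check each row:
  row 0: 1 empty cell -> not full
  row 1: 0 empty cells -> FULL (clear)
  row 2: 0 empty cells -> FULL (clear)
  row 3: 5 empty cells -> not full
  row 4: 2 empty cells -> not full
  row 5: 2 empty cells -> not full
  row 6: 3 empty cells -> not full
  row 7: 4 empty cells -> not full
  row 8: 1 empty cell -> not full
  row 9: 4 empty cells -> not full
  row 10: 2 empty cells -> not full
Total rows cleared: 2

Answer: 2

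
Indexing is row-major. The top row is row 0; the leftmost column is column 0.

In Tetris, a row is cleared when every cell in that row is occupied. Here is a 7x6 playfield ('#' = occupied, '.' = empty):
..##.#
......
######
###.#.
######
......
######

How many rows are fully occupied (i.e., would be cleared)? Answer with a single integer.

Answer: 3

Derivation:
Check each row:
  row 0: 3 empty cells -> not full
  row 1: 6 empty cells -> not full
  row 2: 0 empty cells -> FULL (clear)
  row 3: 2 empty cells -> not full
  row 4: 0 empty cells -> FULL (clear)
  row 5: 6 empty cells -> not full
  row 6: 0 empty cells -> FULL (clear)
Total rows cleared: 3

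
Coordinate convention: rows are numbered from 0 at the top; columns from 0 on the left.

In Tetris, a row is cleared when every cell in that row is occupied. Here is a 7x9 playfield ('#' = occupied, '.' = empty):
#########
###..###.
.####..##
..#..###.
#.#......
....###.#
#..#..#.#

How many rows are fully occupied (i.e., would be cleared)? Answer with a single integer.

Answer: 1

Derivation:
Check each row:
  row 0: 0 empty cells -> FULL (clear)
  row 1: 3 empty cells -> not full
  row 2: 3 empty cells -> not full
  row 3: 5 empty cells -> not full
  row 4: 7 empty cells -> not full
  row 5: 5 empty cells -> not full
  row 6: 5 empty cells -> not full
Total rows cleared: 1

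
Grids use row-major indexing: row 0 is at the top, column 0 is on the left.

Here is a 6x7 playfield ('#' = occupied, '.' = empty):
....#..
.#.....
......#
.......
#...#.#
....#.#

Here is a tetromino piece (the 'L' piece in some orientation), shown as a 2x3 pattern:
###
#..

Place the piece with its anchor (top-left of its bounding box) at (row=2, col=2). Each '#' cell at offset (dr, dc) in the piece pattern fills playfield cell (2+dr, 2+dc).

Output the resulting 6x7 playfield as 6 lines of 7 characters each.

Answer: ....#..
.#.....
..###.#
..#....
#...#.#
....#.#

Derivation:
Fill (2+0,2+0) = (2,2)
Fill (2+0,2+1) = (2,3)
Fill (2+0,2+2) = (2,4)
Fill (2+1,2+0) = (3,2)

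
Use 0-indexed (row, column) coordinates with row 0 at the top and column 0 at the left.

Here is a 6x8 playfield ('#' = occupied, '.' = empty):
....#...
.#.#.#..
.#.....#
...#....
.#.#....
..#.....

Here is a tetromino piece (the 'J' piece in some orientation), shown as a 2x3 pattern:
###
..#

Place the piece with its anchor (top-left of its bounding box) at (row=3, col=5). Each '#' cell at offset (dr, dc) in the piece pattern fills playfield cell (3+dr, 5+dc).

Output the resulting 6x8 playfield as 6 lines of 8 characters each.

Answer: ....#...
.#.#.#..
.#.....#
...#.###
.#.#...#
..#.....

Derivation:
Fill (3+0,5+0) = (3,5)
Fill (3+0,5+1) = (3,6)
Fill (3+0,5+2) = (3,7)
Fill (3+1,5+2) = (4,7)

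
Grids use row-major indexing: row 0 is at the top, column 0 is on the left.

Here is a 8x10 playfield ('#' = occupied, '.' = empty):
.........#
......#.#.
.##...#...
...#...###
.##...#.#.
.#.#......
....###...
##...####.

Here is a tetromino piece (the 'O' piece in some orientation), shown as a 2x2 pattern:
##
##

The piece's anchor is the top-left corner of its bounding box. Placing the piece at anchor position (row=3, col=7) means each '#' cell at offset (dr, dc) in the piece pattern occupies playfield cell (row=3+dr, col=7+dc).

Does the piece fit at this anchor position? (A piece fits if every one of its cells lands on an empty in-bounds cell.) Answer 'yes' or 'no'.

Check each piece cell at anchor (3, 7):
  offset (0,0) -> (3,7): occupied ('#') -> FAIL
  offset (0,1) -> (3,8): occupied ('#') -> FAIL
  offset (1,0) -> (4,7): empty -> OK
  offset (1,1) -> (4,8): occupied ('#') -> FAIL
All cells valid: no

Answer: no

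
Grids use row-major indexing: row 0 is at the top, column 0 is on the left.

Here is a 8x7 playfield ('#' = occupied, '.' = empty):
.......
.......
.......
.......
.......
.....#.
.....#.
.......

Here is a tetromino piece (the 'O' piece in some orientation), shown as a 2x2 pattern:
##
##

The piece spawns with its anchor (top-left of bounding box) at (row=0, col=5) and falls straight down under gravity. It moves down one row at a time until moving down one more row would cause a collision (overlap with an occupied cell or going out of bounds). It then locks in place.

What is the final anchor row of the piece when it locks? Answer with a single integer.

Spawn at (row=0, col=5). Try each row:
  row 0: fits
  row 1: fits
  row 2: fits
  row 3: fits
  row 4: blocked -> lock at row 3

Answer: 3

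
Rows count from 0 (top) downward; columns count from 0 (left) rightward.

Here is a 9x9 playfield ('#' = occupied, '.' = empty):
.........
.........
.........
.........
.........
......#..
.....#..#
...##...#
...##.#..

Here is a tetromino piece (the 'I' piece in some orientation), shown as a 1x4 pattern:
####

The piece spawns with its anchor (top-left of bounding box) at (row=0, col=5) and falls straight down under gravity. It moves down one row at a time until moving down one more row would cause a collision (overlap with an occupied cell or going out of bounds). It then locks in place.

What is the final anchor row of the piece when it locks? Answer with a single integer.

Answer: 4

Derivation:
Spawn at (row=0, col=5). Try each row:
  row 0: fits
  row 1: fits
  row 2: fits
  row 3: fits
  row 4: fits
  row 5: blocked -> lock at row 4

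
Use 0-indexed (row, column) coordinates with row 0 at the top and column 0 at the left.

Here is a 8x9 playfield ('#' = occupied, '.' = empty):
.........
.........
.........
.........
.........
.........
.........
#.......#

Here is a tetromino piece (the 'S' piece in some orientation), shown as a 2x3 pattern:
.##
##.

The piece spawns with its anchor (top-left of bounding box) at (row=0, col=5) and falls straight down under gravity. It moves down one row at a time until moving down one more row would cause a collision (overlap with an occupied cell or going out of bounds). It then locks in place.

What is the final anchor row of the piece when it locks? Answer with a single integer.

Spawn at (row=0, col=5). Try each row:
  row 0: fits
  row 1: fits
  row 2: fits
  row 3: fits
  row 4: fits
  row 5: fits
  row 6: fits
  row 7: blocked -> lock at row 6

Answer: 6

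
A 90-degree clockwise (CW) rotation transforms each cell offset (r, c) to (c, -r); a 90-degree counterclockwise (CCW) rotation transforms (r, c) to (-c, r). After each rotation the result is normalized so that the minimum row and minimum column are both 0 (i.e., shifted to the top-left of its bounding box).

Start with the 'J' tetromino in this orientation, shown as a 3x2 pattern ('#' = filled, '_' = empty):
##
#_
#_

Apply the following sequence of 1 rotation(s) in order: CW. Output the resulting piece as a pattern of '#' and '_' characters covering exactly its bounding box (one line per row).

Answer: ###
__#

Derivation:
Start:
##
#_
#_
After rotation 1 (CW):
###
__#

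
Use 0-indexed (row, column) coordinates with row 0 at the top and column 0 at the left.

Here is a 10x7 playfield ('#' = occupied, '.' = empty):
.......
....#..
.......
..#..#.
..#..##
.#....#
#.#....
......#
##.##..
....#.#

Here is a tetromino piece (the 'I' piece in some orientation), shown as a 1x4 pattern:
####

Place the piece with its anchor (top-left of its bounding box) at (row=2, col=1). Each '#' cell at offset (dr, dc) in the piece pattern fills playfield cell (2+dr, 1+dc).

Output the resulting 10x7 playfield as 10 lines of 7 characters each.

Answer: .......
....#..
.####..
..#..#.
..#..##
.#....#
#.#....
......#
##.##..
....#.#

Derivation:
Fill (2+0,1+0) = (2,1)
Fill (2+0,1+1) = (2,2)
Fill (2+0,1+2) = (2,3)
Fill (2+0,1+3) = (2,4)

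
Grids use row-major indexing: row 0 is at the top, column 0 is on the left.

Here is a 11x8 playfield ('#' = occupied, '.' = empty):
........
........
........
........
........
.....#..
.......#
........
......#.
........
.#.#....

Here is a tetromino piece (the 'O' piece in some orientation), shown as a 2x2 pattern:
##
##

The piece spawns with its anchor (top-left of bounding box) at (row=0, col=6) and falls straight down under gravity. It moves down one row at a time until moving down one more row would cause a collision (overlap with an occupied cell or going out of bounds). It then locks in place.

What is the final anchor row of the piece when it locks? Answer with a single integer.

Answer: 4

Derivation:
Spawn at (row=0, col=6). Try each row:
  row 0: fits
  row 1: fits
  row 2: fits
  row 3: fits
  row 4: fits
  row 5: blocked -> lock at row 4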